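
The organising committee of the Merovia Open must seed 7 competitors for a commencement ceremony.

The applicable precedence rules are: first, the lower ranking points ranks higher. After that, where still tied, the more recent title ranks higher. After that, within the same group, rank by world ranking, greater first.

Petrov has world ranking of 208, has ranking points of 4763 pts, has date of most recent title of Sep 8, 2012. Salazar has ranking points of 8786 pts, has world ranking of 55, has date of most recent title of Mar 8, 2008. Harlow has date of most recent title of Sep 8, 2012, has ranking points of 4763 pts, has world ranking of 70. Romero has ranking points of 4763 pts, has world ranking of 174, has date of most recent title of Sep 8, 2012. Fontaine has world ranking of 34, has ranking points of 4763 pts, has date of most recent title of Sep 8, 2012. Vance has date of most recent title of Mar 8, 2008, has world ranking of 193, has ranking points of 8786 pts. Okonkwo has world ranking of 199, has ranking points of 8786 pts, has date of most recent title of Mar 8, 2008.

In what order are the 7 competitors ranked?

Petrov, Romero, Harlow, Fontaine, Okonkwo, Vance, Salazar

By ranking points (lower first): Petrov, Romero, Harlow and Fontaine (each 4763 pts); then Okonkwo, Vance and Salazar (each 8786 pts).
Petrov, Romero, Harlow and Fontaine all have date of most recent title Sep 8, 2012, so the next rule applies.
Among Petrov, Romero, Harlow and Fontaine, by world ranking (higher first): Petrov (208) before Romero (174) before Harlow (70) before Fontaine (34).
Okonkwo, Vance and Salazar all have date of most recent title Mar 8, 2008, so the next rule applies.
Among Okonkwo, Vance and Salazar, by world ranking (higher first): Okonkwo (199) before Vance (193) before Salazar (55).
Full order: Petrov, Romero, Harlow, Fontaine, Okonkwo, Vance, Salazar.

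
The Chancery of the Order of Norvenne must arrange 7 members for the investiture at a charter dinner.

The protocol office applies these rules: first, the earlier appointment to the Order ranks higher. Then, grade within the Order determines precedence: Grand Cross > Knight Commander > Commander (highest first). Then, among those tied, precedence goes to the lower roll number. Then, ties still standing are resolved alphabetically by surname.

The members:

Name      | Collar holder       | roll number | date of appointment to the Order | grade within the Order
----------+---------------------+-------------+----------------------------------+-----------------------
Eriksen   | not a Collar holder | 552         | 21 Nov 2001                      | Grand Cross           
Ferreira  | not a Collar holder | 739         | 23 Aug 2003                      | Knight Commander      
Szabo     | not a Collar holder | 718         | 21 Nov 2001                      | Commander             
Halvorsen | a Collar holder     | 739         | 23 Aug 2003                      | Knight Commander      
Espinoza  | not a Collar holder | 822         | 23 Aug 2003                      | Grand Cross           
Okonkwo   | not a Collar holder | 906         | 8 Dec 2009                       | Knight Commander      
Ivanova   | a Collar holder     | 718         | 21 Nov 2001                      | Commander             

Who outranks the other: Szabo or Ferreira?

Szabo

By date of appointment to the Order (earlier first): Eriksen, Ivanova and Szabo (each 21 Nov 2001); then Espinoza, Ferreira and Halvorsen (each 23 Aug 2003); then Okonkwo (8 Dec 2009).
Among Eriksen, Ivanova and Szabo, by grade within the Order: Eriksen (Grand Cross) before Ivanova and Szabo (Commander).
Ivanova and Szabo both have roll number 718, so the next rule applies.
Among Ivanova and Szabo, alphabetically by surname: Ivanova before Szabo.
Among Espinoza, Ferreira and Halvorsen, by grade within the Order: Espinoza (Grand Cross) before Ferreira and Halvorsen (Knight Commander).
Ferreira and Halvorsen both have roll number 739, so the next rule applies.
Among Ferreira and Halvorsen, alphabetically by surname: Ferreira before Halvorsen.
So Szabo takes precedence.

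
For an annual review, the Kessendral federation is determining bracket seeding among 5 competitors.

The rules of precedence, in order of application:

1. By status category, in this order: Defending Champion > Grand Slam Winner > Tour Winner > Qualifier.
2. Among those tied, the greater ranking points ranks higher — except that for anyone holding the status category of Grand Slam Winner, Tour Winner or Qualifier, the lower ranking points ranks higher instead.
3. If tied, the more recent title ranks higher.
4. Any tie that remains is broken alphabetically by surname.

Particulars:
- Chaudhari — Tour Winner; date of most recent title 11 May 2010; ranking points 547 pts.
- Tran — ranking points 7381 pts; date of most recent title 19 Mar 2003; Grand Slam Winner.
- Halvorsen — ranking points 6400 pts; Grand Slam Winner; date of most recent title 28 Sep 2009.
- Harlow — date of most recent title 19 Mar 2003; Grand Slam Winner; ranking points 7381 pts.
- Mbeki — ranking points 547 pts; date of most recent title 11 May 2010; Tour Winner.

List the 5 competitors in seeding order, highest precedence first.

By status category: Halvorsen, Harlow and Tran (Grand Slam Winner); then Chaudhari and Mbeki (Tour Winner).
Among Halvorsen, Harlow and Tran, by ranking points (lower first) (reversed rule for this group): Halvorsen (6400 pts) before Harlow and Tran (7381 pts).
Harlow and Tran both have date of most recent title 19 Mar 2003, so the next rule applies.
Among Harlow and Tran, alphabetically by surname: Harlow before Tran.
Chaudhari and Mbeki both have ranking points 547 pts, so the next rule applies.
Chaudhari and Mbeki both have date of most recent title 11 May 2010, so the next rule applies.
Among Chaudhari and Mbeki, alphabetically by surname: Chaudhari before Mbeki.
Full order: Halvorsen, Harlow, Tran, Chaudhari, Mbeki.

Halvorsen, Harlow, Tran, Chaudhari, Mbeki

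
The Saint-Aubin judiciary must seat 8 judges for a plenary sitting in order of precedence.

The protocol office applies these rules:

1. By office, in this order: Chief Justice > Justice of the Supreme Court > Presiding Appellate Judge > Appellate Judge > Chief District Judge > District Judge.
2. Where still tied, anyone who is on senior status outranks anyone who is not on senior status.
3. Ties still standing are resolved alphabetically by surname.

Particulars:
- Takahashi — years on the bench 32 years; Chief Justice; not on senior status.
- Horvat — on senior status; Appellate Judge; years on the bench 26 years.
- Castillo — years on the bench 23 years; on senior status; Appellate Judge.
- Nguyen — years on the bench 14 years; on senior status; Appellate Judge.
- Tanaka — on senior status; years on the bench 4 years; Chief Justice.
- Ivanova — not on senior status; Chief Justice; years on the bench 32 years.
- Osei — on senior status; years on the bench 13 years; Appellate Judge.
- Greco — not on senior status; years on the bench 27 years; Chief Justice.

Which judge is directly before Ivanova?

By office: Tanaka, Greco, Ivanova and Takahashi (Chief Justice); then Castillo, Horvat, Nguyen and Osei (Appellate Judge).
Among Tanaka, Greco, Ivanova and Takahashi, on senior status before not on senior status: Tanaka (on senior status) before Greco, Ivanova and Takahashi (not on senior status).
Among Greco, Ivanova and Takahashi, alphabetically by surname: Greco before Ivanova before Takahashi.
Castillo, Horvat, Nguyen and Osei are each on senior status, so the next rule applies.
Among Castillo, Horvat, Nguyen and Osei, alphabetically by surname: Castillo before Horvat before Nguyen before Osei.
Order: Tanaka, Greco, Ivanova, Takahashi, Castillo, Horvat, Nguyen, Osei.

Greco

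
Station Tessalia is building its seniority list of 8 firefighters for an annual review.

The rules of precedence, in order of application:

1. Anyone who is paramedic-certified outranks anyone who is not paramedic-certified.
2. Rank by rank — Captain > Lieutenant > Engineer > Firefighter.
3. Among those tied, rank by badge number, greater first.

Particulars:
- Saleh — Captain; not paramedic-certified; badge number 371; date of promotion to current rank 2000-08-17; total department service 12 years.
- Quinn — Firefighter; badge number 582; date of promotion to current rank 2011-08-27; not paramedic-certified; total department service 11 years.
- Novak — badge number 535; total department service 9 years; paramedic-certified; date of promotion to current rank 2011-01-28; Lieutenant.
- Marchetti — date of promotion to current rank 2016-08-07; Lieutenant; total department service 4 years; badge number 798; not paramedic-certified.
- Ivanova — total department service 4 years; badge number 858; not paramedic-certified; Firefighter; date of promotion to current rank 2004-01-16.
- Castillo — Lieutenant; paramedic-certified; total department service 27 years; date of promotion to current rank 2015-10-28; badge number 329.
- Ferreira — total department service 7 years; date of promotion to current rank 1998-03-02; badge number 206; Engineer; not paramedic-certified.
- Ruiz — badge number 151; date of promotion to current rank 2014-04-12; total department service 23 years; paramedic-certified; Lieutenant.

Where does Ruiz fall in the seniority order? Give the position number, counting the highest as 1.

By the first rule: Novak, Castillo and Ruiz (each paramedic-certified); then Saleh, Marchetti, Ferreira, Ivanova and Quinn (each not paramedic-certified).
Novak, Castillo and Ruiz are each Lieutenant, so the next rule applies.
Among Novak, Castillo and Ruiz, by badge number (higher first): Novak (535) before Castillo (329) before Ruiz (151).
Among Saleh, Marchetti, Ferreira, Ivanova and Quinn, by rank: Saleh (Captain) before Marchetti (Lieutenant) before Ferreira (Engineer) before Ivanova and Quinn (Firefighter).
Among Ivanova and Quinn, by badge number (higher first): Ivanova (858) before Quinn (582).
Order: Novak, Castillo, Ruiz, Saleh, Marchetti, Ferreira, Ivanova, Quinn. So position 3.

3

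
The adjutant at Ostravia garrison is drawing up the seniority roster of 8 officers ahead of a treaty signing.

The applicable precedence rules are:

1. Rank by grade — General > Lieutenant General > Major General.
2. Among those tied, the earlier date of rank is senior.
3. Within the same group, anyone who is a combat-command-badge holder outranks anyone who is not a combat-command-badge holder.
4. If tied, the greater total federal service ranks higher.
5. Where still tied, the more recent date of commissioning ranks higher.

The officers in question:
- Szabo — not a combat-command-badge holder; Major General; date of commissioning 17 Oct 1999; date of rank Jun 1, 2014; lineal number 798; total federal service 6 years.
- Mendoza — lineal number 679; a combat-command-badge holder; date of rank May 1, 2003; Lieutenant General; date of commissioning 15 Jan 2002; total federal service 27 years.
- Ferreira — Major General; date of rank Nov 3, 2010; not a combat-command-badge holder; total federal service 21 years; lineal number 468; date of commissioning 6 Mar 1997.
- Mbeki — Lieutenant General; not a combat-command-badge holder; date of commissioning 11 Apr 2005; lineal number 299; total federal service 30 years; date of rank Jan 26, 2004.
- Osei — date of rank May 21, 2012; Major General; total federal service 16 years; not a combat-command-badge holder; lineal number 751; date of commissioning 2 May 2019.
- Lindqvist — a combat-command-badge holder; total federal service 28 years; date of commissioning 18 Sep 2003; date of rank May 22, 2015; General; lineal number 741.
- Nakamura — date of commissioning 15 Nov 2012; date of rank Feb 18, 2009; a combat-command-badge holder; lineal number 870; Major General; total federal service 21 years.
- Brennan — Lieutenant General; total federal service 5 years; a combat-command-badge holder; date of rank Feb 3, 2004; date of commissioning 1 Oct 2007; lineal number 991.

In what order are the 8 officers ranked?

Lindqvist, Mendoza, Mbeki, Brennan, Nakamura, Ferreira, Osei, Szabo

By grade: Lindqvist (General); then Mendoza, Mbeki and Brennan (Lieutenant General); then Nakamura, Ferreira, Osei and Szabo (Major General).
Among Mendoza, Mbeki and Brennan, by date of rank (earlier first): Mendoza (May 1, 2003) before Mbeki (Jan 26, 2004) before Brennan (Feb 3, 2004).
Among Nakamura, Ferreira, Osei and Szabo, by date of rank (earlier first): Nakamura (Feb 18, 2009) before Ferreira (Nov 3, 2010) before Osei (May 21, 2012) before Szabo (Jun 1, 2014).
Full order: Lindqvist, Mendoza, Mbeki, Brennan, Nakamura, Ferreira, Osei, Szabo.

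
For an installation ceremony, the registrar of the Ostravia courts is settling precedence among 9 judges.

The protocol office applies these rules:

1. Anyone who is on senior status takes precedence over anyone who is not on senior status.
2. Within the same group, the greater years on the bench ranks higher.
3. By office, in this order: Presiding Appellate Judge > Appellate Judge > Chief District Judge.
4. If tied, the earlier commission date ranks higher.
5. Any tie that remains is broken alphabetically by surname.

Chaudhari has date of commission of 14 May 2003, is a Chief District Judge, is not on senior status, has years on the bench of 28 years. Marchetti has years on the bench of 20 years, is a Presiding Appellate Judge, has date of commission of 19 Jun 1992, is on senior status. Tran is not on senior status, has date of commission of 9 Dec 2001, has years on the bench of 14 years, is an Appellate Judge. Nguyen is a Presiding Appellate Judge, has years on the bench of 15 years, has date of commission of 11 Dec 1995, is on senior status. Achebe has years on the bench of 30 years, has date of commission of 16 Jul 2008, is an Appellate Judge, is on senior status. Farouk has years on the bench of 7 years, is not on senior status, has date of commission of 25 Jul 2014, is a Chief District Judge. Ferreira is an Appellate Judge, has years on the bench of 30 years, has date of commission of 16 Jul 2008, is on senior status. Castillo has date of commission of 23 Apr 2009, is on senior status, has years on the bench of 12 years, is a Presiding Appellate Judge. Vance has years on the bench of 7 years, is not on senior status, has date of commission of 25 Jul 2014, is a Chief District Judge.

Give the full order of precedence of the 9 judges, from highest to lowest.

Achebe, Ferreira, Marchetti, Nguyen, Castillo, Chaudhari, Tran, Farouk, Vance

By the first rule: Achebe, Ferreira, Marchetti, Nguyen and Castillo (each on senior status); then Chaudhari, Tran, Farouk and Vance (each not on senior status).
Among Achebe, Ferreira, Marchetti, Nguyen and Castillo, by years on the bench (higher first): Achebe and Ferreira (30 years) before Marchetti (20 years) before Nguyen (15 years) before Castillo (12 years).
Achebe and Ferreira are each Appellate Judge, so the next rule applies.
Achebe and Ferreira both have date of commission 16 Jul 2008, so the next rule applies.
Among Achebe and Ferreira, alphabetically by surname: Achebe before Ferreira.
Among Chaudhari, Tran, Farouk and Vance, by years on the bench (higher first): Chaudhari (28 years) before Tran (14 years) before Farouk and Vance (7 years).
Farouk and Vance are each Chief District Judge, so the next rule applies.
Farouk and Vance both have date of commission 25 Jul 2014, so the next rule applies.
Among Farouk and Vance, alphabetically by surname: Farouk before Vance.
Full order: Achebe, Ferreira, Marchetti, Nguyen, Castillo, Chaudhari, Tran, Farouk, Vance.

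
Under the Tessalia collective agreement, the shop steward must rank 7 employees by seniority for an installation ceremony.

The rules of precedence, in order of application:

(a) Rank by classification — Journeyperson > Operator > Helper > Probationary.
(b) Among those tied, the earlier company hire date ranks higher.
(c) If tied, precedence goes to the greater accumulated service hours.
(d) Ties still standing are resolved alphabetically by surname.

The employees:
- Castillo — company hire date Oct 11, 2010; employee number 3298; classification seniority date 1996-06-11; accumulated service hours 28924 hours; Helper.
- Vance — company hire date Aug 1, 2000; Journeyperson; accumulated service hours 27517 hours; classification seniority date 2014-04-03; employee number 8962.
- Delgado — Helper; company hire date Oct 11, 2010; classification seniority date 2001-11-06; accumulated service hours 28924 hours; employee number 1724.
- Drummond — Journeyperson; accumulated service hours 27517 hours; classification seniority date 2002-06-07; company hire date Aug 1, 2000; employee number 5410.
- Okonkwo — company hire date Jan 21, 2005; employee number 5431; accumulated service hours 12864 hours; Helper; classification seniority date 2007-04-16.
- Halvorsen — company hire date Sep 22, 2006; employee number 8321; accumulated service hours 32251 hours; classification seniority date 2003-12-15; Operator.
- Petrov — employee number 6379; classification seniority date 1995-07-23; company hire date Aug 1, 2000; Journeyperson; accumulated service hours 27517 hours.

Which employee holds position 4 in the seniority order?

By classification: Drummond, Petrov and Vance (Journeyperson); then Halvorsen (Operator); then Okonkwo, Castillo and Delgado (Helper).
Drummond, Petrov and Vance all have company hire date Aug 1, 2000, so the next rule applies.
Drummond, Petrov and Vance all have accumulated service hours 27517 hours, so the next rule applies.
Among Drummond, Petrov and Vance, alphabetically by surname: Drummond before Petrov before Vance.
Among Okonkwo, Castillo and Delgado, by company hire date (earlier first): Okonkwo (Jan 21, 2005) before Castillo and Delgado (Oct 11, 2010).
Castillo and Delgado both have accumulated service hours 28924 hours, so the next rule applies.
Among Castillo and Delgado, alphabetically by surname: Castillo before Delgado.
Order: Drummond, Petrov, Vance, Halvorsen, Okonkwo, Castillo, Delgado.

Halvorsen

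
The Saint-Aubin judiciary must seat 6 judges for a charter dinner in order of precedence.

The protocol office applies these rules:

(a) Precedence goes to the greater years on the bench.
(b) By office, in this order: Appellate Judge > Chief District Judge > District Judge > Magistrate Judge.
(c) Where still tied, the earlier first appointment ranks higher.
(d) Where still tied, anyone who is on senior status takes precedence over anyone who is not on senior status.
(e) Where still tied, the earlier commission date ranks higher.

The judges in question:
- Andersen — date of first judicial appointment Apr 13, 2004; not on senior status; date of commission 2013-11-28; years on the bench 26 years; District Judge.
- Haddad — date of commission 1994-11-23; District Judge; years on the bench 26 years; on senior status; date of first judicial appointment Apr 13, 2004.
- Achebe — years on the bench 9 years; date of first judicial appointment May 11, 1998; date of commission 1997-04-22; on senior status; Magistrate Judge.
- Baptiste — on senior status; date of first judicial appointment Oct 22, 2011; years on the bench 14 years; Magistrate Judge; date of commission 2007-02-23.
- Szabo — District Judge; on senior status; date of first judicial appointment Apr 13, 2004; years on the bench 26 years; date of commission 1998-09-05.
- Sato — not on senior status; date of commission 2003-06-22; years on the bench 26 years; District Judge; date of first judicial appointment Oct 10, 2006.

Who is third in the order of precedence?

By years on the bench (higher first): Haddad, Szabo, Andersen and Sato (each 26 years); then Baptiste (14 years); then Achebe (9 years).
Haddad, Szabo, Andersen and Sato are each District Judge, so the next rule applies.
Among Haddad, Szabo, Andersen and Sato, by date of first judicial appointment (earlier first): Haddad, Szabo and Andersen (Apr 13, 2004) before Sato (Oct 10, 2006).
Among Haddad, Szabo and Andersen, on senior status before not on senior status: Haddad and Szabo (on senior status) before Andersen (not on senior status).
Among Haddad and Szabo, by date of commission (earlier first): Haddad (1994-11-23) before Szabo (1998-09-05).
Order: Haddad, Szabo, Andersen, Sato, Baptiste, Achebe.

Andersen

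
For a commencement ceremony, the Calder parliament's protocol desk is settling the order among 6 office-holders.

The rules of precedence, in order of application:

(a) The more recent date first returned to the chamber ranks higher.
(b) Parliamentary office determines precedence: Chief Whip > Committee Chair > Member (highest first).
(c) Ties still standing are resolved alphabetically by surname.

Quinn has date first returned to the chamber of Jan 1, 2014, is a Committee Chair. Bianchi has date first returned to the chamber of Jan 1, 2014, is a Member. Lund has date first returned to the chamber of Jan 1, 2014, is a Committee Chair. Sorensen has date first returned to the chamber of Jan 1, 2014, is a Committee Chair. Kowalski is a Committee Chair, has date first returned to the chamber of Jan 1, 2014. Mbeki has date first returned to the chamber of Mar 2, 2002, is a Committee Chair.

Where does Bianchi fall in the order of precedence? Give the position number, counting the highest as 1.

5

By date first returned to the chamber (later first): Kowalski, Lund, Quinn, Sorensen and Bianchi (each Jan 1, 2014); then Mbeki (Mar 2, 2002).
Among Kowalski, Lund, Quinn, Sorensen and Bianchi, by parliamentary office: Kowalski, Lund, Quinn and Sorensen (Committee Chair) before Bianchi (Member).
Among Kowalski, Lund, Quinn and Sorensen, alphabetically by surname: Kowalski before Lund before Quinn before Sorensen.
Order: Kowalski, Lund, Quinn, Sorensen, Bianchi, Mbeki. So position 5.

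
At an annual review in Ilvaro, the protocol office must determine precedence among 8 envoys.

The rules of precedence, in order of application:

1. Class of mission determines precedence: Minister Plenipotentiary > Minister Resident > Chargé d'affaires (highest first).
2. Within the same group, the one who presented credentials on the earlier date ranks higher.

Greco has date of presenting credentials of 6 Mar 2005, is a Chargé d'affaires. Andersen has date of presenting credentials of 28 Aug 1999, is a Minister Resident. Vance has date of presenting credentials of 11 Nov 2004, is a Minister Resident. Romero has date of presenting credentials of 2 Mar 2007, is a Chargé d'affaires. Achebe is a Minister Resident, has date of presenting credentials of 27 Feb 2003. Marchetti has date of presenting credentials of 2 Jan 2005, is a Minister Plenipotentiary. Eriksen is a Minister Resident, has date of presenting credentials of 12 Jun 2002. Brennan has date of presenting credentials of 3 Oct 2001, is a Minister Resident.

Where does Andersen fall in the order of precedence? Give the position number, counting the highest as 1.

By class of mission: Marchetti (Minister Plenipotentiary); then Andersen, Brennan, Eriksen, Achebe and Vance (Minister Resident); then Greco and Romero (Chargé d'affaires).
Among Andersen, Brennan, Eriksen, Achebe and Vance, by date of presenting credentials (earlier first): Andersen (28 Aug 1999) before Brennan (3 Oct 2001) before Eriksen (12 Jun 2002) before Achebe (27 Feb 2003) before Vance (11 Nov 2004).
Among Greco and Romero, by date of presenting credentials (earlier first): Greco (6 Mar 2005) before Romero (2 Mar 2007).
Order: Marchetti, Andersen, Brennan, Eriksen, Achebe, Vance, Greco, Romero. So position 2.

2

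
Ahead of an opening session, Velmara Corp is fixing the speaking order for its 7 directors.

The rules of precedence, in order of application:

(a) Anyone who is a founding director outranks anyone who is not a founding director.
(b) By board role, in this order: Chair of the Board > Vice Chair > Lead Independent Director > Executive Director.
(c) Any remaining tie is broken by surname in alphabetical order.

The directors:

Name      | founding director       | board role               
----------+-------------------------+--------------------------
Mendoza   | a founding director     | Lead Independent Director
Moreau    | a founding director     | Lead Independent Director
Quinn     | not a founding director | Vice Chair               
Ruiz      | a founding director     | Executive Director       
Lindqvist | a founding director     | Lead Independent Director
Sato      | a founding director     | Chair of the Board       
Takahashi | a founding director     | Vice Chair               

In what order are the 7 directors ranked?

By the first rule: Sato, Takahashi, Lindqvist, Mendoza, Moreau and Ruiz (each a founding director); then Quinn (not a founding director).
Among Sato, Takahashi, Lindqvist, Mendoza, Moreau and Ruiz, by board role: Sato (Chair of the Board) before Takahashi (Vice Chair) before Lindqvist, Mendoza and Moreau (Lead Independent Director) before Ruiz (Executive Director).
Among Lindqvist, Mendoza and Moreau, alphabetically by surname: Lindqvist before Mendoza before Moreau.
Full order: Sato, Takahashi, Lindqvist, Mendoza, Moreau, Ruiz, Quinn.

Sato, Takahashi, Lindqvist, Mendoza, Moreau, Ruiz, Quinn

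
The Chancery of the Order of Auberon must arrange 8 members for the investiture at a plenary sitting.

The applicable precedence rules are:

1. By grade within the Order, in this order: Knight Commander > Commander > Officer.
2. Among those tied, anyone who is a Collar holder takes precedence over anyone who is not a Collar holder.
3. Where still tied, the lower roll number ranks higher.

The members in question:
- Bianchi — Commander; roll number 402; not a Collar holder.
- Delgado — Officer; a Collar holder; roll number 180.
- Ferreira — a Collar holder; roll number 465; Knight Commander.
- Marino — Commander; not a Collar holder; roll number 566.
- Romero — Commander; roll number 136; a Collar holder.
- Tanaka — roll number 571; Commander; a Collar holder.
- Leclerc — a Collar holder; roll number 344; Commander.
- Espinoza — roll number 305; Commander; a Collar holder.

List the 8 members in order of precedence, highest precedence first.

Ferreira, Romero, Espinoza, Leclerc, Tanaka, Bianchi, Marino, Delgado

By grade within the Order: Ferreira (Knight Commander); then Romero, Espinoza, Leclerc, Tanaka, Bianchi and Marino (Commander); then Delgado (Officer).
Among Romero, Espinoza, Leclerc, Tanaka, Bianchi and Marino, a Collar holder before not a Collar holder: Romero, Espinoza, Leclerc and Tanaka (a Collar holder) before Bianchi and Marino (not a Collar holder).
Among Romero, Espinoza, Leclerc and Tanaka, by roll number (lower first): Romero (136) before Espinoza (305) before Leclerc (344) before Tanaka (571).
Among Bianchi and Marino, by roll number (lower first): Bianchi (402) before Marino (566).
Full order: Ferreira, Romero, Espinoza, Leclerc, Tanaka, Bianchi, Marino, Delgado.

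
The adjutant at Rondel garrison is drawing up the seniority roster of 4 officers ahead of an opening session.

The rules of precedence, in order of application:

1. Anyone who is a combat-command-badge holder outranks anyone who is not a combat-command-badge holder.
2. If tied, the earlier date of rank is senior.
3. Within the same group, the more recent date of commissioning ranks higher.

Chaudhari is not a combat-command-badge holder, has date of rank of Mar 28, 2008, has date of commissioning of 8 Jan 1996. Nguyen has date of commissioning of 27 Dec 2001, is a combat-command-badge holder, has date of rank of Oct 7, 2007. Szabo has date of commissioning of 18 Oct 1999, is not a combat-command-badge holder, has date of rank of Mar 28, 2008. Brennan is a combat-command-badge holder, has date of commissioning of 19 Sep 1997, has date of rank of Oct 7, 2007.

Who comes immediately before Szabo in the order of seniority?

By the first rule: Nguyen and Brennan (both a combat-command-badge holder); then Szabo and Chaudhari (both not a combat-command-badge holder).
Nguyen and Brennan both have date of rank Oct 7, 2007, so the next rule applies.
Among Nguyen and Brennan, by date of commissioning (later first): Nguyen (27 Dec 2001) before Brennan (19 Sep 1997).
Szabo and Chaudhari both have date of rank Mar 28, 2008, so the next rule applies.
Among Szabo and Chaudhari, by date of commissioning (later first): Szabo (18 Oct 1999) before Chaudhari (8 Jan 1996).
Order: Nguyen, Brennan, Szabo, Chaudhari.

Brennan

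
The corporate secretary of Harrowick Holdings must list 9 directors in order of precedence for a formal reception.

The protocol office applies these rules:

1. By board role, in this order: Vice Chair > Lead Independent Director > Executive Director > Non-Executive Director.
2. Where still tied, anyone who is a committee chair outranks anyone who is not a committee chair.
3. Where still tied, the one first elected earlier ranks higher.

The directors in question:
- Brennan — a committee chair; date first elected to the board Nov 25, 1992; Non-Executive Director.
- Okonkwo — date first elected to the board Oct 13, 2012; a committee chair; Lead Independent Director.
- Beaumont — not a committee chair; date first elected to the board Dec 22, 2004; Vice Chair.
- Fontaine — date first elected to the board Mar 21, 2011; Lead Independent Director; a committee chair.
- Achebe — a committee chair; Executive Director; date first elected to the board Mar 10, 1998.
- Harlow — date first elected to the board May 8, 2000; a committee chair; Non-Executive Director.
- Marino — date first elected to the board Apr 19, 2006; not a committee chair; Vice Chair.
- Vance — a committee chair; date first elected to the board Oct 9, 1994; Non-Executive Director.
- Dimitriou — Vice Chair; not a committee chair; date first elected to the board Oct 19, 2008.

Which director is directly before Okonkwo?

Fontaine

By board role: Beaumont, Marino and Dimitriou (Vice Chair); then Fontaine and Okonkwo (Lead Independent Director); then Achebe (Executive Director); then Brennan, Vance and Harlow (Non-Executive Director).
Beaumont, Marino and Dimitriou are each not a committee chair, so the next rule applies.
Among Beaumont, Marino and Dimitriou, by date first elected to the board (earlier first): Beaumont (Dec 22, 2004) before Marino (Apr 19, 2006) before Dimitriou (Oct 19, 2008).
Fontaine and Okonkwo are each a committee chair, so the next rule applies.
Among Fontaine and Okonkwo, by date first elected to the board (earlier first): Fontaine (Mar 21, 2011) before Okonkwo (Oct 13, 2012).
Brennan, Vance and Harlow are each a committee chair, so the next rule applies.
Among Brennan, Vance and Harlow, by date first elected to the board (earlier first): Brennan (Nov 25, 1992) before Vance (Oct 9, 1994) before Harlow (May 8, 2000).
Order: Beaumont, Marino, Dimitriou, Fontaine, Okonkwo, Achebe, Brennan, Vance, Harlow.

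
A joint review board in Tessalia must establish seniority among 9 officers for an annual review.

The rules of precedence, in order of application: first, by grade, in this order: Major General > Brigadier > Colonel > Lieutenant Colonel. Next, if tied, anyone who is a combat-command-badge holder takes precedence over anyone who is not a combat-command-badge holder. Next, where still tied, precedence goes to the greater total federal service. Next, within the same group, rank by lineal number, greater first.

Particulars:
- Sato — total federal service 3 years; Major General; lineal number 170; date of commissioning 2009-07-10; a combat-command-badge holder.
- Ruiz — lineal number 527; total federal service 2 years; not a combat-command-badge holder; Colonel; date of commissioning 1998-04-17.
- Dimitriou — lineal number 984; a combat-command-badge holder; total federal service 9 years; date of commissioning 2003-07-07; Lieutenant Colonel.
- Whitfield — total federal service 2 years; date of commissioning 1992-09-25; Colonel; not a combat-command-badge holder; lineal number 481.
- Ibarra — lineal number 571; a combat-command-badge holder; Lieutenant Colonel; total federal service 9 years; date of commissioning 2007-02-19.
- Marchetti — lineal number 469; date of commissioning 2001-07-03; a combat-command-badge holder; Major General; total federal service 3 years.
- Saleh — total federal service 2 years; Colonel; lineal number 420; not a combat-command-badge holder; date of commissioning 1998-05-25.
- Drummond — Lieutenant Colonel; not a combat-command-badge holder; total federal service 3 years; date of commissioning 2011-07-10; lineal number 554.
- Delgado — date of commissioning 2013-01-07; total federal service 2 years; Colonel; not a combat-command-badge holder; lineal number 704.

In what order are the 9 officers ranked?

By grade: Marchetti and Sato (Major General); then Delgado, Ruiz, Whitfield and Saleh (Colonel); then Dimitriou, Ibarra and Drummond (Lieutenant Colonel).
Marchetti and Sato are each a combat-command-badge holder, so the next rule applies.
Marchetti and Sato both have total federal service 3 years, so the next rule applies.
Among Marchetti and Sato, by lineal number (higher first): Marchetti (469) before Sato (170).
Delgado, Ruiz, Whitfield and Saleh are each not a combat-command-badge holder, so the next rule applies.
Delgado, Ruiz, Whitfield and Saleh all have total federal service 2 years, so the next rule applies.
Among Delgado, Ruiz, Whitfield and Saleh, by lineal number (higher first): Delgado (704) before Ruiz (527) before Whitfield (481) before Saleh (420).
Among Dimitriou, Ibarra and Drummond, a combat-command-badge holder before not a combat-command-badge holder: Dimitriou and Ibarra (a combat-command-badge holder) before Drummond (not a combat-command-badge holder).
Dimitriou and Ibarra both have total federal service 9 years, so the next rule applies.
Among Dimitriou and Ibarra, by lineal number (higher first): Dimitriou (984) before Ibarra (571).
Full order: Marchetti, Sato, Delgado, Ruiz, Whitfield, Saleh, Dimitriou, Ibarra, Drummond.

Marchetti, Sato, Delgado, Ruiz, Whitfield, Saleh, Dimitriou, Ibarra, Drummond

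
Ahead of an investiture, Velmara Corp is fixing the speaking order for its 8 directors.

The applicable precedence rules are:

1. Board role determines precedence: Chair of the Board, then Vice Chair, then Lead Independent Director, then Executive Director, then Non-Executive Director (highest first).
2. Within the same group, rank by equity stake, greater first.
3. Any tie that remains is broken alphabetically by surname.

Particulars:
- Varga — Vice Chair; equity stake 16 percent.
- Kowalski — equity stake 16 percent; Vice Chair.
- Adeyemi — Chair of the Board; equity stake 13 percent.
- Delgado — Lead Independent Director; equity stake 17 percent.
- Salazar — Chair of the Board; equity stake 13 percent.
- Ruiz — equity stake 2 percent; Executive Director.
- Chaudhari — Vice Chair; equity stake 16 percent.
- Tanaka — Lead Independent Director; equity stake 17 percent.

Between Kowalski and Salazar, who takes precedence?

By board role: Adeyemi and Salazar (Chair of the Board); then Chaudhari, Kowalski and Varga (Vice Chair); then Delgado and Tanaka (Lead Independent Director); then Ruiz (Executive Director).
Adeyemi and Salazar both have equity stake 13 percent, so the next rule applies.
Among Adeyemi and Salazar, alphabetically by surname: Adeyemi before Salazar.
Chaudhari, Kowalski and Varga all have equity stake 16 percent, so the next rule applies.
Among Chaudhari, Kowalski and Varga, alphabetically by surname: Chaudhari before Kowalski before Varga.
Delgado and Tanaka both have equity stake 17 percent, so the next rule applies.
Among Delgado and Tanaka, alphabetically by surname: Delgado before Tanaka.
So Salazar takes precedence.

Salazar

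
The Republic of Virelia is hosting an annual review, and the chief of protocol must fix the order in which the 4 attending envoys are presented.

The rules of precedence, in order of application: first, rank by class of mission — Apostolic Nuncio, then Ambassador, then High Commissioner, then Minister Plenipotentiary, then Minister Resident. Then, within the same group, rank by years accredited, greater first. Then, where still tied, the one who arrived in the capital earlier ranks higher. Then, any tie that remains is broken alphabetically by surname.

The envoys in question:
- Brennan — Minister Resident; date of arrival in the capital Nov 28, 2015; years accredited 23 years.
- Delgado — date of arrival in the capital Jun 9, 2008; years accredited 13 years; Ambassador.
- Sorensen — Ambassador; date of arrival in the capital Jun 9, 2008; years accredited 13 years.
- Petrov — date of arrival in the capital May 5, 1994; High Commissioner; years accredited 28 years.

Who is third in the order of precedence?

Petrov

By class of mission: Delgado and Sorensen (Ambassador); then Petrov (High Commissioner); then Brennan (Minister Resident).
Delgado and Sorensen both have years accredited 13 years, so the next rule applies.
Delgado and Sorensen both have date of arrival in the capital Jun 9, 2008, so the next rule applies.
Among Delgado and Sorensen, alphabetically by surname: Delgado before Sorensen.
Order: Delgado, Sorensen, Petrov, Brennan.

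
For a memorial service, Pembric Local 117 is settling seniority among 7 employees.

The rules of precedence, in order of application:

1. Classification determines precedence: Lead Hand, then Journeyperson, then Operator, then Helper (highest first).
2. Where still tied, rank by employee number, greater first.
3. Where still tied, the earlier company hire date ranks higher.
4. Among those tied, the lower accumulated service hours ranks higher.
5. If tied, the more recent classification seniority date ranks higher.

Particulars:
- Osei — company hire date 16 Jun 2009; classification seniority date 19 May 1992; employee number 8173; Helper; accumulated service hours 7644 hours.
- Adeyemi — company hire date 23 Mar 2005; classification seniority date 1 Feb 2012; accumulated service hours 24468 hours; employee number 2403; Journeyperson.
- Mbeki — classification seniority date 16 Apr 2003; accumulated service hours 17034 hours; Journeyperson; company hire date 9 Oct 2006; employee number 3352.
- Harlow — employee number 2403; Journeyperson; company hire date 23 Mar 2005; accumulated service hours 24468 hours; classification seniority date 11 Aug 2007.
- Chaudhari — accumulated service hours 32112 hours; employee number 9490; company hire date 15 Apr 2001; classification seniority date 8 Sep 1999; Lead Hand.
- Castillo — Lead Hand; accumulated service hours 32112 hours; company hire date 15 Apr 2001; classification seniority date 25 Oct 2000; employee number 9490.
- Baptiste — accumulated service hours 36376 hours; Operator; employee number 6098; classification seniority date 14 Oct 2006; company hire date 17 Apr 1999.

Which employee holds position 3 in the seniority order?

Mbeki

By classification: Castillo and Chaudhari (Lead Hand); then Mbeki, Adeyemi and Harlow (Journeyperson); then Baptiste (Operator); then Osei (Helper).
Castillo and Chaudhari both have employee number 9490, so the next rule applies.
Castillo and Chaudhari both have company hire date 15 Apr 2001, so the next rule applies.
Castillo and Chaudhari both have accumulated service hours 32112 hours, so the next rule applies.
Among Castillo and Chaudhari, by classification seniority date (later first): Castillo (25 Oct 2000) before Chaudhari (8 Sep 1999).
Among Mbeki, Adeyemi and Harlow, by employee number (higher first): Mbeki (3352) before Adeyemi and Harlow (2403).
Adeyemi and Harlow both have company hire date 23 Mar 2005, so the next rule applies.
Adeyemi and Harlow both have accumulated service hours 24468 hours, so the next rule applies.
Among Adeyemi and Harlow, by classification seniority date (later first): Adeyemi (1 Feb 2012) before Harlow (11 Aug 2007).
Order: Castillo, Chaudhari, Mbeki, Adeyemi, Harlow, Baptiste, Osei.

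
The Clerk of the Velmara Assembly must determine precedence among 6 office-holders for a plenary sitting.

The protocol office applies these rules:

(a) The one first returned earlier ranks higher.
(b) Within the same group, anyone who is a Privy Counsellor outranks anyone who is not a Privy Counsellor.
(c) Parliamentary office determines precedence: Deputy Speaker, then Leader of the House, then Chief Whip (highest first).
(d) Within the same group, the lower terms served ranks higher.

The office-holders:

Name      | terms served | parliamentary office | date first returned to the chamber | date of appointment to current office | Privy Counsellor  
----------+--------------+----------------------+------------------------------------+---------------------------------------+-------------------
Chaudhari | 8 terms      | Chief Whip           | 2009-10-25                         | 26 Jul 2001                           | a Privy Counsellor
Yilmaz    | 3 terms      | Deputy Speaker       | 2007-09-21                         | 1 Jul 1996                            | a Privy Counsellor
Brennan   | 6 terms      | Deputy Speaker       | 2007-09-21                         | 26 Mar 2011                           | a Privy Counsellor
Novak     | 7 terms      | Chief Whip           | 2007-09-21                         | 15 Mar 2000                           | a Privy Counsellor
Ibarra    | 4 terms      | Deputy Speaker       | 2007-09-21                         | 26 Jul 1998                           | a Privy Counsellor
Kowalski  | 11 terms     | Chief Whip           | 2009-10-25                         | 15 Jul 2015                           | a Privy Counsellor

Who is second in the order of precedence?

Ibarra

By date first returned to the chamber (earlier first): Yilmaz, Ibarra, Brennan and Novak (each 2007-09-21); then Chaudhari and Kowalski (both 2009-10-25).
Yilmaz, Ibarra, Brennan and Novak are each a Privy Counsellor, so the next rule applies.
Among Yilmaz, Ibarra, Brennan and Novak, by parliamentary office: Yilmaz, Ibarra and Brennan (Deputy Speaker) before Novak (Chief Whip).
Among Yilmaz, Ibarra and Brennan, by terms served (lower first): Yilmaz (3 terms) before Ibarra (4 terms) before Brennan (6 terms).
Chaudhari and Kowalski are each a Privy Counsellor, so the next rule applies.
Chaudhari and Kowalski are each Chief Whip, so the next rule applies.
Among Chaudhari and Kowalski, by terms served (lower first): Chaudhari (8 terms) before Kowalski (11 terms).
Order: Yilmaz, Ibarra, Brennan, Novak, Chaudhari, Kowalski.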